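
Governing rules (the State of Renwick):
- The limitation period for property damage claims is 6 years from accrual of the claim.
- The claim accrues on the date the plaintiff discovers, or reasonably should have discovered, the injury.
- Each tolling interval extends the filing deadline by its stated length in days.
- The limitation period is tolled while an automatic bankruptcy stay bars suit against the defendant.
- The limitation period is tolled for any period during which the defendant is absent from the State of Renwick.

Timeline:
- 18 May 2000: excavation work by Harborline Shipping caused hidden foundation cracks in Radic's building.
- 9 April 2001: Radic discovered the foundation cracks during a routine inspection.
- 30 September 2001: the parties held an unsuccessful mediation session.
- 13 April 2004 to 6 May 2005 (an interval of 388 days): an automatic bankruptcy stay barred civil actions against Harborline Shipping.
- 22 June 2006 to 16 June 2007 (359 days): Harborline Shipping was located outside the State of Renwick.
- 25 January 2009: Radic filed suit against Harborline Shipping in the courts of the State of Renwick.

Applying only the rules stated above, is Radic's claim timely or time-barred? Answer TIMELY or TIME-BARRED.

TIMELY

Accrual is tied to discovery, so the period began on 9 April 2001 rather than on 18 May 2000 when the act occurred.
6 years from 9 April 2001 is 9 April 2007.
The period was tolled for 388 days by the automatic bankruptcy stay (13 April 2004 to 6 May 2005), pushing the deadline to 1 May 2008.
The defendant's absence from the jurisdiction from 22 June 2006 to 16 June 2007 tolled the period for 359 days, extending the deadline to 25 April 2009.
None of the other events listed affects the running of the period under the stated rules.
Filing on 25 January 2009 beat the 25 April 2009 deadline — the action is timely.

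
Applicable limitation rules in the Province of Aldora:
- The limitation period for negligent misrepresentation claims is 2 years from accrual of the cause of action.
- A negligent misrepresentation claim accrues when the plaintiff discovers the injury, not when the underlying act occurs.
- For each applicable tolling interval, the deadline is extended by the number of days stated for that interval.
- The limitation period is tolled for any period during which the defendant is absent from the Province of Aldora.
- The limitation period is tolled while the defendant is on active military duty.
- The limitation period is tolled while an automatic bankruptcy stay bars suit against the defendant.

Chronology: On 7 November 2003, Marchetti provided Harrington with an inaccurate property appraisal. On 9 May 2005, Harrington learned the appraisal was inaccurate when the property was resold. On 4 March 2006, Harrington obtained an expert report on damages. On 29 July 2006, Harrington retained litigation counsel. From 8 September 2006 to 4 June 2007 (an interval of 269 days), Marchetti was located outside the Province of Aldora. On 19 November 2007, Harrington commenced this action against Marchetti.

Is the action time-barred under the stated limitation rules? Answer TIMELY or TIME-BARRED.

The claim did not accrue until Harrington discovered the injury on 9 May 2005; the 7 November 2003 act date does not start the clock under the stated rule.
2 years from 9 May 2005 is 9 May 2007.
The period was tolled for 269 days by the defendant's absence from the jurisdiction (8 September 2006 to 4 June 2007), pushing the deadline to 2 February 2008.
None of the other events listed affects the running of the period under the stated rules.
Harrington filed on 19 November 2007, before the 2 February 2008 deadline, so the action is timely.

TIMELY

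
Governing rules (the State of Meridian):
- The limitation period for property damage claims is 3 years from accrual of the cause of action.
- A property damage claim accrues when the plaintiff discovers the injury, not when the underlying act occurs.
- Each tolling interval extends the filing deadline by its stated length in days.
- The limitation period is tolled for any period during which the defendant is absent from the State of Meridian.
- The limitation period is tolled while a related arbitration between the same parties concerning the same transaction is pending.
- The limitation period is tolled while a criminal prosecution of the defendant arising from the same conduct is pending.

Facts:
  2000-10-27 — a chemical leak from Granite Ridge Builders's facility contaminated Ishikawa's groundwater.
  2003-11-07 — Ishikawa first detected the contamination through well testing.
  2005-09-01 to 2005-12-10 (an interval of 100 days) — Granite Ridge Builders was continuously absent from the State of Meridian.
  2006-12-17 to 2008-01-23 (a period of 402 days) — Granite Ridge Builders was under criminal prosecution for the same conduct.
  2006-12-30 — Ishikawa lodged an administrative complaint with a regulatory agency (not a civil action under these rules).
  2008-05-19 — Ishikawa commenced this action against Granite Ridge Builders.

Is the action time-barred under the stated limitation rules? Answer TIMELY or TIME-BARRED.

Under the discovery rule, the claim accrued on 2003-11-07, when Ishikawa discovered the injury — not on the 2000-10-27 date of the underlying act.
3 years from 2003-11-07 is 2006-11-07.
Because the defendant's absence from the jurisdiction ran from 2005-09-01 to 2005-12-10, the deadline is extended by 100 days to 2007-02-15.
The pending criminal prosecution from 2006-12-17 to 2008-01-23 tolled the period for 402 days, extending the deadline to 2008-03-23.
Nothing else in the chronology tolls or restarts the period.
Filing on 2008-05-19 missed the 2008-03-23 deadline — the action is time-barred.

TIME-BARRED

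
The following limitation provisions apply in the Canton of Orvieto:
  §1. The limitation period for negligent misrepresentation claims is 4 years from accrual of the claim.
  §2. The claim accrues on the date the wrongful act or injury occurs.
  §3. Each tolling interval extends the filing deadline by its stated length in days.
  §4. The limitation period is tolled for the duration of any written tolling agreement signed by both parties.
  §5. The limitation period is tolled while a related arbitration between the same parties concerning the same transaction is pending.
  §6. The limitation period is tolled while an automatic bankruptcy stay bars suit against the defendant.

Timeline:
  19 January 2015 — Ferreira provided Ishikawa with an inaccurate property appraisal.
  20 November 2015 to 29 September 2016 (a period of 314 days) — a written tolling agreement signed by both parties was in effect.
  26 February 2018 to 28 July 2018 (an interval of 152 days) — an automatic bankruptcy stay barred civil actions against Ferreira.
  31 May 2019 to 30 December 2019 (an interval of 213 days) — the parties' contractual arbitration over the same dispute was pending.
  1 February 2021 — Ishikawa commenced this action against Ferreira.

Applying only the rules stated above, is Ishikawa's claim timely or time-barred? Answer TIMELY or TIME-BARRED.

The limitation period began to run on 19 January 2015.
4 years from 19 January 2015 is 19 January 2019.
Because the written tolling agreement ran from 20 November 2015 to 29 September 2016, the deadline is extended by 314 days to 29 November 2019.
The automatic bankruptcy stay from 26 February 2018 to 28 July 2018 tolled the period for 152 days, extending the deadline to 29 April 2020.
Because the pending related arbitration ran from 31 May 2019 to 30 December 2019, the deadline is extended by 213 days to 28 November 2020.
The 1 February 2021 filing falls after the 28 November 2020 deadline; the claim is time-barred.

TIME-BARRED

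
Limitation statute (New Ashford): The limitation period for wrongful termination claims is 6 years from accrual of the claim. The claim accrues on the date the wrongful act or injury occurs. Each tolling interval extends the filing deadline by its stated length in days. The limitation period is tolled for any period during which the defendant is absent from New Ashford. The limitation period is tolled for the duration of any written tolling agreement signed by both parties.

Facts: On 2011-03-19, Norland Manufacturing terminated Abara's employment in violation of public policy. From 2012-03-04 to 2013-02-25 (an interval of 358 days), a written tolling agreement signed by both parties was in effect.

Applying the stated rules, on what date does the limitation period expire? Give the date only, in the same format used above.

The claim accrued on 2011-03-19, the date of the act.
Adding the 6 years base period to 2011-03-19 gives a deadline of 2017-03-19, before any tolling.
The period was tolled for 358 days by the written tolling agreement (2012-03-04 to 2013-02-25), pushing the deadline to 2018-03-12.

2018-03-12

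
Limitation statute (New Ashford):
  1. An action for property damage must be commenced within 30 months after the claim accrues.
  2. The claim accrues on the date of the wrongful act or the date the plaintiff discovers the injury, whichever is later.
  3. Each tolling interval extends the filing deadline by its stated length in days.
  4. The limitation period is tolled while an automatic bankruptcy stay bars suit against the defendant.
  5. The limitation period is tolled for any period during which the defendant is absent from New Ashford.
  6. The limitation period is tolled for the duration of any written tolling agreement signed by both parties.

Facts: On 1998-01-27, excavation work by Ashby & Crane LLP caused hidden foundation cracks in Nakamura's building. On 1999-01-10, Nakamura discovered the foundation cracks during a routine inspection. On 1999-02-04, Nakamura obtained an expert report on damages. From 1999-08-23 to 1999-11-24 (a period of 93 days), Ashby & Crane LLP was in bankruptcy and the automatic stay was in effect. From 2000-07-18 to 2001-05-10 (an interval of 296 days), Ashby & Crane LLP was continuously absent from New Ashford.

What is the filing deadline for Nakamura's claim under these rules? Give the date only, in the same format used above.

Because discovery on 1999-01-10 post-dates the 1998-01-27 act, accrual under the later-of rule falls on 1999-01-10.
30 months from 1999-01-10 is 2001-07-10.
The period was tolled for 93 days by the automatic bankruptcy stay (1999-08-23 to 1999-11-24), pushing the deadline to 2001-10-11.
Because the defendant's absence from the jurisdiction ran from 2000-07-18 to 2001-05-10, the deadline is extended by 296 days to 2002-08-03.
The other events in the timeline have no effect on the limitation period under the stated rules.

2002-08-03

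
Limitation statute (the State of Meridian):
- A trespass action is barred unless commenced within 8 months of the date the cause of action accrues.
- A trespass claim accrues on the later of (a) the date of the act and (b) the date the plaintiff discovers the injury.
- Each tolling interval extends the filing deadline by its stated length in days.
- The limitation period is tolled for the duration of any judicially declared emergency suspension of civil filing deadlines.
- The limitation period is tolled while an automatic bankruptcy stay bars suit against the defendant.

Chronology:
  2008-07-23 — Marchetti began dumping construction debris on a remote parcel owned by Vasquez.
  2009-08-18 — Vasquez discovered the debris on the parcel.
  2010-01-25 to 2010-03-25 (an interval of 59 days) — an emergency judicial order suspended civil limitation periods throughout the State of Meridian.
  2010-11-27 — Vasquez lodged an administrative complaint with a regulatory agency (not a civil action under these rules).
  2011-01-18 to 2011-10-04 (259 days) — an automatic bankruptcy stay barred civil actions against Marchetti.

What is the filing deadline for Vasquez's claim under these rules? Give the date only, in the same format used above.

Because discovery on 2009-08-18 post-dates the 2008-07-23 act, accrual under the later-of rule falls on 2009-08-18.
Adding the 8 months base period to 2009-08-18 gives a deadline of 2010-04-18, before any tolling.
Because the emergency suspension of filing deadlines ran from 2010-01-25 to 2010-03-25, the deadline is extended by 59 days to 2010-06-16.
By the time the automatic bankruptcy stay began on 2011-01-18, the limitation period had already expired on 2010-06-16; that interval cannot revive it.
None of the other events listed affects the running of the period under the stated rules.

2010-06-16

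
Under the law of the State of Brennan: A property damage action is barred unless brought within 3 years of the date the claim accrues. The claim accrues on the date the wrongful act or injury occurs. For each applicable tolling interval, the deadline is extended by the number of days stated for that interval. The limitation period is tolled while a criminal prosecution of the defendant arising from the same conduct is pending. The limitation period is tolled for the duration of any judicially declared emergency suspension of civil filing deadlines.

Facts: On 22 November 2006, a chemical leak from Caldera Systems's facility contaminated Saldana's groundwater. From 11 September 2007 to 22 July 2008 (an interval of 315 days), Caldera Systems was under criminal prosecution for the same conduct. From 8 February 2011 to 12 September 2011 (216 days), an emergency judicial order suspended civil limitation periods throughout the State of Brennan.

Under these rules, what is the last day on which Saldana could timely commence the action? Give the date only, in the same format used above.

The limitation period began to run on 22 November 2006.
Adding the 3 years base period to 22 November 2006 gives a deadline of 22 November 2009, before any tolling.
The pending criminal prosecution from 11 September 2007 to 22 July 2008 tolled the period for 315 days, extending the deadline to 3 October 2010.
The emergency suspension of filing deadlines from 8 February 2011 to 12 September 2011 began after the period had already run on 3 October 2010, so it has no tolling effect.

3 October 2010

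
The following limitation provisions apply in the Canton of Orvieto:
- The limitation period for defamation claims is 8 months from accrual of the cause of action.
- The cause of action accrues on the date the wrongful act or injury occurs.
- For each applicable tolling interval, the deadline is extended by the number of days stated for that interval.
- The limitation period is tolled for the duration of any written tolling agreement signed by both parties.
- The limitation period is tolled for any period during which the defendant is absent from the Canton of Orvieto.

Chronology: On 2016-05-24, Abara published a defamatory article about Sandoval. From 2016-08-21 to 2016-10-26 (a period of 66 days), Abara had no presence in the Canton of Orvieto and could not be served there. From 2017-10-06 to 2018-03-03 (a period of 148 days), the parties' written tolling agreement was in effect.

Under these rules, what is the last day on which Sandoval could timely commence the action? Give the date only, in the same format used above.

The claim accrued on 2016-05-24, when the wrongful act occurred.
The untolled deadline — 8 months after 2016-05-24 — is 2017-01-24.
The period was tolled for 66 days by the defendant's absence from the jurisdiction (2016-08-21 to 2016-10-26), pushing the deadline to 2017-03-31.
By the time the written tolling agreement began on 2017-10-06, the limitation period had already expired on 2017-03-31; that interval cannot revive it.

2017-03-31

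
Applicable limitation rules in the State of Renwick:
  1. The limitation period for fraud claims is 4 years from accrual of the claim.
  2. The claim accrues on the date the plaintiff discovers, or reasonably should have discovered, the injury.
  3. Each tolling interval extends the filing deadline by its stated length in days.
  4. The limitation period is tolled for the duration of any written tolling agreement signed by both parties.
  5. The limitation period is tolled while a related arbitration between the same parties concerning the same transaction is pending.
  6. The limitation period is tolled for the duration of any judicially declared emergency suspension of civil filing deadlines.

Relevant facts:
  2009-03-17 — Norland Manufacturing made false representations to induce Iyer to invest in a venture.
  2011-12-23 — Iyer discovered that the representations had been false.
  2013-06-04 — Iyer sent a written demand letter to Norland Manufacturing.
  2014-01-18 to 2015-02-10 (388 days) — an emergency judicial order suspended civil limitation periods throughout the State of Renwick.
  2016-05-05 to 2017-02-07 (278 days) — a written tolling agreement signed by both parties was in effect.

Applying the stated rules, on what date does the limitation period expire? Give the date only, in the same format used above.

2017-10-19

Accrual is tied to discovery, so the period began on 2011-12-23 rather than on 2009-03-17 when the act occurred.
4 years from 2011-12-23 is 2015-12-23.
The emergency suspension of filing deadlines from 2014-01-18 to 2015-02-10 tolled the period for 388 days, extending the deadline to 2017-01-14.
The period was tolled for 278 days by the written tolling agreement (2016-05-05 to 2017-02-07), pushing the deadline to 2017-10-19.
The other events in the timeline have no effect on the limitation period under the stated rules.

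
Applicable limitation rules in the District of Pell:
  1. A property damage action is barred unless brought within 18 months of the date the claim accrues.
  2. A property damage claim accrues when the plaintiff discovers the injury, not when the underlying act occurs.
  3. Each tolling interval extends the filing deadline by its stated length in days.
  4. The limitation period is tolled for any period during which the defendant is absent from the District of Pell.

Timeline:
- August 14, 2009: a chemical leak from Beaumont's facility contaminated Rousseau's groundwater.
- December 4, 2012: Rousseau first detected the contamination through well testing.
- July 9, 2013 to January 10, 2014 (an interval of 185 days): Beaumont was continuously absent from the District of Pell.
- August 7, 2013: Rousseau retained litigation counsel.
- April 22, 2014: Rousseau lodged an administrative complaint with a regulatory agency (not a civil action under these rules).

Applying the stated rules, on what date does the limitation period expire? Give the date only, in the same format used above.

Accrual is tied to discovery, so the period began on December 4, 2012 rather than on August 14, 2009 when the act occurred.
Adding the 18 months base period to December 4, 2012 gives a deadline of June 4, 2014, before any tolling.
The defendant's absence from the jurisdiction from July 9, 2013 to January 10, 2014 tolled the period for 185 days, extending the deadline to December 6, 2014.
The other events in the timeline have no effect on the limitation period under the stated rules.

December 6, 2014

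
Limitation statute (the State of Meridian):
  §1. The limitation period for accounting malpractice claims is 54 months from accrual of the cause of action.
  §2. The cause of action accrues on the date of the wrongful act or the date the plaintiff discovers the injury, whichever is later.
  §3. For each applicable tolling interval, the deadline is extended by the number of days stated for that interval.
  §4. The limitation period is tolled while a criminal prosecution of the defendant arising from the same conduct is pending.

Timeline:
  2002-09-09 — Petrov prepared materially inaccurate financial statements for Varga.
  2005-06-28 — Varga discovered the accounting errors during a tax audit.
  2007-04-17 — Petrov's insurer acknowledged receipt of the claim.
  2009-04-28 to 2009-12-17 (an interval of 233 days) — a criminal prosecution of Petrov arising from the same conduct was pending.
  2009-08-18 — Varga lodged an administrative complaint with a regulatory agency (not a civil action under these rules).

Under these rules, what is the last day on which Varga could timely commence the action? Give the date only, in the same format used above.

The claim accrued on 2005-06-28 — the later of the 2002-09-09 act and the 2005-06-28 discovery.
Adding the 54 months base period to 2005-06-28 gives a deadline of 2009-12-28, before any tolling.
The pending criminal prosecution from 2009-04-28 to 2009-12-17 tolled the period for 233 days, extending the deadline to 2010-08-18.
None of the other events listed affects the running of the period under the stated rules.

2010-08-18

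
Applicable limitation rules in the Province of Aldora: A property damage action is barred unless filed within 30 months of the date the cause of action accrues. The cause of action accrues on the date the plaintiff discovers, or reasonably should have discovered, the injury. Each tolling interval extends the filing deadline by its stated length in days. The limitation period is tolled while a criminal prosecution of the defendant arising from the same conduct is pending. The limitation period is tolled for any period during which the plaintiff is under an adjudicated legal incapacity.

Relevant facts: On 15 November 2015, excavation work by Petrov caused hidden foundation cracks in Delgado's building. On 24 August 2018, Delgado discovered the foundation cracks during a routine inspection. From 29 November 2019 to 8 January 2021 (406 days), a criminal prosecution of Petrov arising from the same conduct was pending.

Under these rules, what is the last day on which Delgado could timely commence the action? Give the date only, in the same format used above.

Under the discovery rule, the claim accrued on 24 August 2018, when Delgado discovered the injury — not on the 15 November 2015 date of the underlying act.
Adding the 30 months base period to 24 August 2018 gives a deadline of 24 February 2021, before any tolling.
The pending criminal prosecution from 29 November 2019 to 8 January 2021 tolled the period for 406 days, extending the deadline to 6 April 2022.

6 April 2022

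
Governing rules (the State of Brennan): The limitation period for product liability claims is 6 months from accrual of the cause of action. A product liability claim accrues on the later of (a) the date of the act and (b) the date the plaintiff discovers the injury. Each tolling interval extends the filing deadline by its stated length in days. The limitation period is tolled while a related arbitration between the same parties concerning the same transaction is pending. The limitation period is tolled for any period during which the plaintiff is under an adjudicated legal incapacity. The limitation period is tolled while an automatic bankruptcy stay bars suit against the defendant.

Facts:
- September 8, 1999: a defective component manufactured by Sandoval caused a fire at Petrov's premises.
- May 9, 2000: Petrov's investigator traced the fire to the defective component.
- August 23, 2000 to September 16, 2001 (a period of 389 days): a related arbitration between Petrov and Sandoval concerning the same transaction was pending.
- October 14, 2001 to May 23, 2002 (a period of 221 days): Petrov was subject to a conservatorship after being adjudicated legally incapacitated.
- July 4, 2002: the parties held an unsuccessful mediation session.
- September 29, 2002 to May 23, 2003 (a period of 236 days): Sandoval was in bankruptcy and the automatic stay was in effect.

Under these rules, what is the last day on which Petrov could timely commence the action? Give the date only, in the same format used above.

Taking the later of the act (September 8, 1999) and discovery (May 9, 2000), the claim accrued on May 9, 2000.
The untolled deadline — 6 months after May 9, 2000 — is November 9, 2000.
Because the pending related arbitration ran from August 23, 2000 to September 16, 2001, the deadline is extended by 389 days to December 3, 2001.
Because the plaintiff's legal incapacity ran from October 14, 2001 to May 23, 2002, the deadline is extended by 221 days to July 12, 2002.
The automatic bankruptcy stay starting September 29, 2002 came too late — the period had run on July 12, 2002 — and so does not extend the deadline.
None of the other events listed affects the running of the period under the stated rules.

July 12, 2002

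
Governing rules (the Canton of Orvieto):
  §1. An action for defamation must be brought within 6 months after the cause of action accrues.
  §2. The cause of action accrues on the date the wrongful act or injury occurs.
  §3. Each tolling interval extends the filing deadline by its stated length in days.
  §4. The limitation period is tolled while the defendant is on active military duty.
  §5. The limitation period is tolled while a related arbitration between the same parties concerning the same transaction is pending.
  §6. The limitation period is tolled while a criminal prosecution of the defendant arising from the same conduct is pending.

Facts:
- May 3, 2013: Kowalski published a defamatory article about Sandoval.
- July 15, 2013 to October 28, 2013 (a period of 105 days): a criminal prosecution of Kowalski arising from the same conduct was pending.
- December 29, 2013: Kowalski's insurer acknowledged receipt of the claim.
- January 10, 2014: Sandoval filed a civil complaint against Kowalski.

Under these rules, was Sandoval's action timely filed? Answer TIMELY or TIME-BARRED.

TIMELY

The cause of action accrued on May 3, 2013, the date of the act.
The untolled deadline — 6 months after May 3, 2013 — is November 3, 2013.
Because the pending criminal prosecution ran from July 15, 2013 to October 28, 2013, the deadline is extended by 105 days to February 16, 2014.
The other events in the timeline have no effect on the limitation period under the stated rules.
Filing on January 10, 2014 beat the February 16, 2014 deadline — the action is timely.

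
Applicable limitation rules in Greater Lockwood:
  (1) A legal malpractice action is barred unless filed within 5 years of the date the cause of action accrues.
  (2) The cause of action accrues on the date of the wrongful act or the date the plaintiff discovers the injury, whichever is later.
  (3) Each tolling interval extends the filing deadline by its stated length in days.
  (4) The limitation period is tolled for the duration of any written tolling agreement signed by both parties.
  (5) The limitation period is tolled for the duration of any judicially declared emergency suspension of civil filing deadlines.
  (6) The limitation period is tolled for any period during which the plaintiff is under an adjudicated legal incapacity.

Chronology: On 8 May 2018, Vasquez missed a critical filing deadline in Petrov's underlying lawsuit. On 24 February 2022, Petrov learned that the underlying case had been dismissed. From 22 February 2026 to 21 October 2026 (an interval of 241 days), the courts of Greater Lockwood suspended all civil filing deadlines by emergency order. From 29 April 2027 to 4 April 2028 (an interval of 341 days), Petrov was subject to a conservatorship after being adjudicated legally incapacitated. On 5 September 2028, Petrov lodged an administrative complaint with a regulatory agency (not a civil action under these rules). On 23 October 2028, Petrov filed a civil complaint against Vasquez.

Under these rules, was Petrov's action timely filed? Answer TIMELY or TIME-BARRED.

Because discovery on 24 February 2022 post-dates the 8 May 2018 act, accrual under the later-of rule falls on 24 February 2022.
The untolled deadline — 5 years after 24 February 2022 — is 24 February 2027.
The emergency suspension of filing deadlines from 22 February 2026 to 21 October 2026 tolled the period for 241 days, extending the deadline to 23 October 2027.
The period was tolled for 341 days by the plaintiff's legal incapacity (29 April 2027 to 4 April 2028), pushing the deadline to 28 September 2028.
None of the other events listed affects the running of the period under the stated rules.
Filing on 23 October 2028 missed the 28 September 2028 deadline — the action is time-barred.

TIME-BARRED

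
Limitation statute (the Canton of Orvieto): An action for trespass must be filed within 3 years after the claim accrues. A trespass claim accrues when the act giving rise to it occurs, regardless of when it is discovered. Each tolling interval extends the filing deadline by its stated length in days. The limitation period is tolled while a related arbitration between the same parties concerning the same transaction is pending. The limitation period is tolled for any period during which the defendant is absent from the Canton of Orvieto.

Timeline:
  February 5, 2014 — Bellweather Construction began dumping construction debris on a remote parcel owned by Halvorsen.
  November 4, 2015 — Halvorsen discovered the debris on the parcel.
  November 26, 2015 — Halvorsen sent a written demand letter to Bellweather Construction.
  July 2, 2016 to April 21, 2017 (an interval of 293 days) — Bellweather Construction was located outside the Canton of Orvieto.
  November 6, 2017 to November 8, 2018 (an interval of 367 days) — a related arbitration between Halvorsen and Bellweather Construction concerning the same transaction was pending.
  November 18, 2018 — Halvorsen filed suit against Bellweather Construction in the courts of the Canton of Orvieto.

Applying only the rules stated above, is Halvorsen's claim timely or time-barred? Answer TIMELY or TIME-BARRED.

Because the rule ties accrual to occurrence, the claim accrued on February 5, 2014, not on the November 4, 2015 discovery date.
Adding the 3 years base period to February 5, 2014 gives a deadline of February 5, 2017, before any tolling.
The defendant's absence from the jurisdiction from July 2, 2016 to April 21, 2017 tolled the period for 293 days, extending the deadline to November 25, 2017.
Because the pending related arbitration ran from November 6, 2017 to November 8, 2018, the deadline is extended by 367 days to November 27, 2018.
None of the other events listed affects the running of the period under the stated rules.
Filing on November 18, 2018 beat the November 27, 2018 deadline — the action is timely.

TIMELY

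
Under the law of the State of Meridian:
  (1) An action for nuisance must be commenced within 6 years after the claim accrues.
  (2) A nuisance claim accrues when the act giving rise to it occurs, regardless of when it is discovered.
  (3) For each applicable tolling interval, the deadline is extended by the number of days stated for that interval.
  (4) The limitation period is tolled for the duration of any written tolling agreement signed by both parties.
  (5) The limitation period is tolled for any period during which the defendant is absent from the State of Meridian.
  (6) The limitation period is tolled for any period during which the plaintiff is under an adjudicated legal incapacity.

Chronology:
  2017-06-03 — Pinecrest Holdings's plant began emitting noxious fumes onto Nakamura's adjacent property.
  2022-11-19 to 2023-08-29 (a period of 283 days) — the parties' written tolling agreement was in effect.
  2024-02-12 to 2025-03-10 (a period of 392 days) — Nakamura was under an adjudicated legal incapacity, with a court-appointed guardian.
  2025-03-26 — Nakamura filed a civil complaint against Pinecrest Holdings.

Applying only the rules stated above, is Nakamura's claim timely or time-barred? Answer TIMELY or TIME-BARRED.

The claim accrued on 2017-06-03, when the wrongful act occurred.
The untolled deadline — 6 years after 2017-06-03 — is 2023-06-03.
The period was tolled for 283 days by the written tolling agreement (2022-11-19 to 2023-08-29), pushing the deadline to 2024-03-12.
Because the plaintiff's legal incapacity ran from 2024-02-12 to 2025-03-10, the deadline is extended by 392 days to 2025-04-08.
The 2025-03-26 filing precedes the 2025-04-08 deadline; the claim is timely.

TIMELY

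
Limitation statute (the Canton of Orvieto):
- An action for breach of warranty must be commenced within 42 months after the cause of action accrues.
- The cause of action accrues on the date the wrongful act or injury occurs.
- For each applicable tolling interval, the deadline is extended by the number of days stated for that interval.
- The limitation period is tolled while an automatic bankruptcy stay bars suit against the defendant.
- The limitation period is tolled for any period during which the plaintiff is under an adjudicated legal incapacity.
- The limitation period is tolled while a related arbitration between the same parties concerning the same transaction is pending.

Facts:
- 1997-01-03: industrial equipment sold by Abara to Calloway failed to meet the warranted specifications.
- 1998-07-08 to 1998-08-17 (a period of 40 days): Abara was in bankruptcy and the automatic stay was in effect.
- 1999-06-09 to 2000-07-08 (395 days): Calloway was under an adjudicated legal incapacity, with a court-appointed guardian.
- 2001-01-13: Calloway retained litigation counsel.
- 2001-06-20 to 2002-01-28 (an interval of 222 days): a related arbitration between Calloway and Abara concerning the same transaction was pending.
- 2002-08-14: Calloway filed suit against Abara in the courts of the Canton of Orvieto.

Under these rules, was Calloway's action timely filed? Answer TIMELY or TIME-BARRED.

TIME-BARRED

The limitation period began to run on 1997-01-03.
The untolled deadline — 42 months after 1997-01-03 — is 2000-07-03.
The period was tolled for 40 days by the automatic bankruptcy stay (1998-07-08 to 1998-08-17), pushing the deadline to 2000-08-12.
Because the plaintiff's legal incapacity ran from 1999-06-09 to 2000-07-08, the deadline is extended by 395 days to 2001-09-11.
The period was tolled for 222 days by the pending related arbitration (2001-06-20 to 2002-01-28), pushing the deadline to 2002-04-21.
The other events in the timeline have no effect on the limitation period under the stated rules.
Calloway filed on 2002-08-14, after the 2002-04-21 deadline, so the action is time-barred.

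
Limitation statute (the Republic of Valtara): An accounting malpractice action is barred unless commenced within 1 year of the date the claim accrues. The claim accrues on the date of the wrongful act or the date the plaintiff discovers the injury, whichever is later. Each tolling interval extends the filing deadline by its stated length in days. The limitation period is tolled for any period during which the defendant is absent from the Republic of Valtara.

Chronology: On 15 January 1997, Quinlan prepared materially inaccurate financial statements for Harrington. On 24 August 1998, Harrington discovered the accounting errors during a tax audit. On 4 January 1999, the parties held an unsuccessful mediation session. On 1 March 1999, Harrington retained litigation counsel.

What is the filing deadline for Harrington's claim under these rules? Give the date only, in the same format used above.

24 August 1999

The claim accrued on 24 August 1998 — the later of the 15 January 1997 act and the 24 August 1998 discovery.
1 year from 24 August 1998 is 24 August 1999.
Nothing else in the chronology tolls or restarts the period.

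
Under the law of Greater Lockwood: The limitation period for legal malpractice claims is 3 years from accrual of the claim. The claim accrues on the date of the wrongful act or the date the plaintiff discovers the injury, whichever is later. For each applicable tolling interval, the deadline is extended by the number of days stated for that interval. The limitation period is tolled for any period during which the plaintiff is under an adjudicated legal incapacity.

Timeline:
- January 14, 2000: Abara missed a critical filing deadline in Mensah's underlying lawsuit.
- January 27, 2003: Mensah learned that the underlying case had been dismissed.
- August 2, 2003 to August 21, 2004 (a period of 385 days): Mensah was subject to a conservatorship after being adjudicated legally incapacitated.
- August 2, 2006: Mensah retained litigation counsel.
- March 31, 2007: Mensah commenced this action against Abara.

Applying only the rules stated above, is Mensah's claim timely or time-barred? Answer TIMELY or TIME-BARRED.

TIME-BARRED

Taking the later of the act (January 14, 2000) and discovery (January 27, 2003), the claim accrued on January 27, 2003.
3 years from January 27, 2003 is January 27, 2006.
The plaintiff's legal incapacity from August 2, 2003 to August 21, 2004 tolled the period for 385 days, extending the deadline to February 16, 2007.
The other events in the timeline have no effect on the limitation period under the stated rules.
Filing on March 31, 2007 missed the February 16, 2007 deadline — the action is time-barred.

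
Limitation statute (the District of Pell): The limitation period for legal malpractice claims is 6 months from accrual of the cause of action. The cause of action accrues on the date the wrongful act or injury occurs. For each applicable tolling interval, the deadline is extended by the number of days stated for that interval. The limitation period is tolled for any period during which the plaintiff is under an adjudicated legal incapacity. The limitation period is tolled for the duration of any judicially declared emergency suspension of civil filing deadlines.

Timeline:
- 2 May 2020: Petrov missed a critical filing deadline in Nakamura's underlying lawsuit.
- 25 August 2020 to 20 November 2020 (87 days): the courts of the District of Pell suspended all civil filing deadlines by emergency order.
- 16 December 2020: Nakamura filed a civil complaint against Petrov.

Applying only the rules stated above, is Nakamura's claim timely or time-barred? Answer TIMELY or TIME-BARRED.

TIMELY

The claim accrued on 2 May 2020, when the wrongful act occurred.
6 months from 2 May 2020 is 2 November 2020.
The period was tolled for 87 days by the emergency suspension of filing deadlines (25 August 2020 to 20 November 2020), pushing the deadline to 28 January 2021.
Filing on 16 December 2020 beat the 28 January 2021 deadline — the action is timely.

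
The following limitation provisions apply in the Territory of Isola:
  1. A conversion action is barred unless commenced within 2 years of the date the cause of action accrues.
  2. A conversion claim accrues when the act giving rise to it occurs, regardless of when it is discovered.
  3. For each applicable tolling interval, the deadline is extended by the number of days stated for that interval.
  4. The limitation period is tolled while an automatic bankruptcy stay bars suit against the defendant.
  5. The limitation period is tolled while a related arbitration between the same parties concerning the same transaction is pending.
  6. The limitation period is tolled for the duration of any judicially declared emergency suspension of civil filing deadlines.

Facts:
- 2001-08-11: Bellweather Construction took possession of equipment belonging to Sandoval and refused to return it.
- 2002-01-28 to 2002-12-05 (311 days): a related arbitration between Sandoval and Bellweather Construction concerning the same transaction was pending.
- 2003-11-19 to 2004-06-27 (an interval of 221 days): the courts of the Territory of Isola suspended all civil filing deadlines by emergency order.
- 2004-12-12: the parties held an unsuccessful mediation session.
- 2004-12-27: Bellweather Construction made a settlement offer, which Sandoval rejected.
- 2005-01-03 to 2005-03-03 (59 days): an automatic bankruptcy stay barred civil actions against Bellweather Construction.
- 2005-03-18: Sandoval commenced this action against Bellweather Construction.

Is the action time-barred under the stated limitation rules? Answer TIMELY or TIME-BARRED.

The cause of action accrued on 2001-08-11, the date of the act.
The untolled deadline — 2 years after 2001-08-11 — is 2003-08-11.
The period was tolled for 311 days by the pending related arbitration (2002-01-28 to 2002-12-05), pushing the deadline to 2004-06-17.
The period was tolled for 221 days by the emergency suspension of filing deadlines (2003-11-19 to 2004-06-27), pushing the deadline to 2005-01-24.
The period was tolled for 59 days by the automatic bankruptcy stay (2005-01-03 to 2005-03-03), pushing the deadline to 2005-03-24.
The other events in the timeline have no effect on the limitation period under the stated rules.
Sandoval filed on 2005-03-18, before the 2005-03-24 deadline, so the action is timely.

TIMELY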